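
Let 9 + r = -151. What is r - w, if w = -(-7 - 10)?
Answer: -177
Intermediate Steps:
r = -160 (r = -9 - 151 = -160)
w = 17 (w = -1*(-17) = 17)
r - w = -160 - 1*17 = -160 - 17 = -177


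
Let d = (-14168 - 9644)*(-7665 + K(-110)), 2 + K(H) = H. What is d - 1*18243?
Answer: 185167681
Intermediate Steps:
K(H) = -2 + H
d = 185185924 (d = (-14168 - 9644)*(-7665 + (-2 - 110)) = -23812*(-7665 - 112) = -23812*(-7777) = 185185924)
d - 1*18243 = 185185924 - 1*18243 = 185185924 - 18243 = 185167681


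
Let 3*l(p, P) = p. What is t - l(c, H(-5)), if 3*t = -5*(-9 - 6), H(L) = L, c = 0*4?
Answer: 25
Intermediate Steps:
c = 0
l(p, P) = p/3
t = 25 (t = (-5*(-9 - 6))/3 = (-5*(-15))/3 = (⅓)*75 = 25)
t - l(c, H(-5)) = 25 - 0/3 = 25 - 1*0 = 25 + 0 = 25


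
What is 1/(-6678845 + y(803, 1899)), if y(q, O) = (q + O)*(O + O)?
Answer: 1/3583351 ≈ 2.7907e-7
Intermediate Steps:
y(q, O) = 2*O*(O + q) (y(q, O) = (O + q)*(2*O) = 2*O*(O + q))
1/(-6678845 + y(803, 1899)) = 1/(-6678845 + 2*1899*(1899 + 803)) = 1/(-6678845 + 2*1899*2702) = 1/(-6678845 + 10262196) = 1/3583351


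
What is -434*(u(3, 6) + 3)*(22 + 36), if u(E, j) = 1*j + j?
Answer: -377580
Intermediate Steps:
u(E, j) = 2*j (u(E, j) = j + j = 2*j)
-434*(u(3, 6) + 3)*(22 + 36) = -434*(2*6 + 3)*(22 + 36) = -434*(12 + 3)*58 = -6510*58 = -434*870 = -377580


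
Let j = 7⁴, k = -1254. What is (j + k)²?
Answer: 1315609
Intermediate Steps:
j = 2401
(j + k)² = (2401 - 1254)² = 1147² = 1315609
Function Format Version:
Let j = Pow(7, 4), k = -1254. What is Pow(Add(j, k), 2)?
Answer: 1315609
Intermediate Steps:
j = 2401
Pow(Add(j, k), 2) = Pow(Add(2401, -1254), 2) = Pow(1147, 2) = 1315609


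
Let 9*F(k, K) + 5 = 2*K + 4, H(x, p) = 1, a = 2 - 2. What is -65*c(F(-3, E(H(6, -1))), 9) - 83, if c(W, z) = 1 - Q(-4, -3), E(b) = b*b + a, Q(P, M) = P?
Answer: -408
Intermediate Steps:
a = 0
E(b) = b² (E(b) = b*b + 0 = b² + 0 = b²)
F(k, K) = -⅑ + 2*K/9 (F(k, K) = -5/9 + (2*K + 4)/9 = -5/9 + (4 + 2*K)/9 = -5/9 + (4/9 + 2*K/9) = -⅑ + 2*K/9)
c(W, z) = 5 (c(W, z) = 1 - 1*(-4) = 1 + 4 = 5)
-65*c(F(-3, E(H(6, -1))), 9) - 83 = -65*5 - 83 = -325 - 83 = -408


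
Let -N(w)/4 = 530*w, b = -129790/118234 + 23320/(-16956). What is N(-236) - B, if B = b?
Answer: 125379292270175/250596963 ≈ 5.0032e+5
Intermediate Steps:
b = -619742015/250596963 (b = -129790*1/118234 + 23320*(-1/16956) = -64895/59117 - 5830/4239 = -619742015/250596963 ≈ -2.4731)
N(w) = -2120*w
B = -619742015/250596963 ≈ -2.4731
N(-236) - B = -2120*(-236) - 1*(-619742015/250596963) = 500320 + 619742015/250596963 = 125379292270175/250596963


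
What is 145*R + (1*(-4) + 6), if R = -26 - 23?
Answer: -7103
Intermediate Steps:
R = -49
145*R + (1*(-4) + 6) = 145*(-49) + (1*(-4) + 6) = -7105 + (-4 + 6) = -7105 + 2 = -7103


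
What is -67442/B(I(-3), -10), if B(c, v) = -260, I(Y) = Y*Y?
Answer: 33721/130 ≈ 259.39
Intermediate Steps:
I(Y) = Y²
-67442/B(I(-3), -10) = -67442/(-260) = -67442*(-1/260) = 33721/130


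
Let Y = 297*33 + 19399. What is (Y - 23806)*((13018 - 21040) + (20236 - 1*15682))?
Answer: -18706392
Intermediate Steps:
Y = 29200 (Y = 9801 + 19399 = 29200)
(Y - 23806)*((13018 - 21040) + (20236 - 1*15682)) = (29200 - 23806)*((13018 - 21040) + (20236 - 1*15682)) = 5394*(-8022 + (20236 - 15682)) = 5394*(-8022 + 4554) = 5394*(-3468) = -18706392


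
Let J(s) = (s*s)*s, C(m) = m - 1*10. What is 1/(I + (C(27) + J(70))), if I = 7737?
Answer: 1/350754 ≈ 2.8510e-6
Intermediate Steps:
C(m) = -10 + m (C(m) = m - 10 = -10 + m)
J(s) = s**3 (J(s) = s**2*s = s**3)
1/(I + (C(27) + J(70))) = 1/(7737 + ((-10 + 27) + 70**3)) = 1/(7737 + (17 + 343000)) = 1/(7737 + 343017) = 1/350754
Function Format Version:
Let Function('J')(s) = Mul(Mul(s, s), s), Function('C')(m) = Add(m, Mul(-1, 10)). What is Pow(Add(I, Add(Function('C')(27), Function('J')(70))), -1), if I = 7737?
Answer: Rational(1, 350754) ≈ 2.8510e-6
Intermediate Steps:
Function('C')(m) = Add(-10, m) (Function('C')(m) = Add(m, -10) = Add(-10, m))
Function('J')(s) = Pow(s, 3) (Function('J')(s) = Mul(Pow(s, 2), s) = Pow(s, 3))
Pow(Add(I, Add(Function('C')(27), Function('J')(70))), -1) = Pow(Add(7737, Add(Add(-10, 27), Pow(70, 3))), -1) = Pow(Add(7737, Add(17, 343000)), -1) = Pow(Add(7737, 343017), -1) = Pow(350754, -1) = Rational(1, 350754)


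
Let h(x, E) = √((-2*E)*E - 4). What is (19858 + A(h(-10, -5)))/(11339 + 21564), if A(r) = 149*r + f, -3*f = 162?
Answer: 19804/32903 + 447*I*√6/32903 ≈ 0.60189 + 0.033277*I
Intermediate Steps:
f = -54 (f = -⅓*162 = -54)
h(x, E) = √(-4 - 2*E²) (h(x, E) = √(-2*E² - 4) = √(-4 - 2*E²))
A(r) = -54 + 149*r (A(r) = 149*r - 54 = -54 + 149*r)
(19858 + A(h(-10, -5)))/(11339 + 21564) = (19858 + (-54 + 149*√(-4 - 2*(-5)²)))/(11339 + 21564) = (19858 + (-54 + 149*√(-4 - 2*25)))/32903 = (19858 + (-54 + 149*√(-4 - 50)))*(1/32903) = (19858 + (-54 + 149*√(-54)))*(1/32903) = (19858 + (-54 + 149*(3*I*√6)))*(1/32903) = (19858 + (-54 + 447*I*√6))*(1/32903) = (19804 + 447*I*√6)*(1/32903) = 19804/32903 + 447*I*√6/32903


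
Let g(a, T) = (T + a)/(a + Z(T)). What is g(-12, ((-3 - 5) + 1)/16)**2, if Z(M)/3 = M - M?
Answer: 39601/36864 ≈ 1.0742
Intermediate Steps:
Z(M) = 0 (Z(M) = 3*(M - M) = 3*0 = 0)
g(a, T) = (T + a)/a (g(a, T) = (T + a)/(a + 0) = (T + a)/a)
g(-12, ((-3 - 5) + 1)/16)**2 = ((((-3 - 5) + 1)/16 - 12)/(-12))**2 = (-((-8 + 1)*(1/16) - 12)/12)**2 = (-(-7*1/16 - 12)/12)**2 = (-(-7/16 - 12)/12)**2 = (-1/12*(-199/16))**2 = (199/192)**2 = 39601/36864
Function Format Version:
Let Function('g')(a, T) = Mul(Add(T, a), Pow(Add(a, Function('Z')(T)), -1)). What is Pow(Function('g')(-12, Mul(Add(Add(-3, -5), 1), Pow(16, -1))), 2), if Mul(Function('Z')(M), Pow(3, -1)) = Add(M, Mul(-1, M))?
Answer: Rational(39601, 36864) ≈ 1.0742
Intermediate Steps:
Function('Z')(M) = 0 (Function('Z')(M) = Mul(3, Add(M, Mul(-1, M))) = Mul(3, 0) = 0)
Function('g')(a, T) = Mul(Pow(a, -1), Add(T, a)) (Function('g')(a, T) = Mul(Add(T, a), Pow(Add(a, 0), -1)) = Mul(Add(T, a), Pow(a, -1)) = Mul(Pow(a, -1), Add(T, a)))
Pow(Function('g')(-12, Mul(Add(Add(-3, -5), 1), Pow(16, -1))), 2) = Pow(Mul(Pow(-12, -1), Add(Mul(Add(Add(-3, -5), 1), Pow(16, -1)), -12)), 2) = Pow(Mul(Rational(-1, 12), Add(Mul(Add(-8, 1), Rational(1, 16)), -12)), 2) = Pow(Mul(Rational(-1, 12), Add(Mul(-7, Rational(1, 16)), -12)), 2) = Pow(Mul(Rational(-1, 12), Add(Rational(-7, 16), -12)), 2) = Pow(Mul(Rational(-1, 12), Rational(-199, 16)), 2) = Pow(Rational(199, 192), 2) = Rational(39601, 36864)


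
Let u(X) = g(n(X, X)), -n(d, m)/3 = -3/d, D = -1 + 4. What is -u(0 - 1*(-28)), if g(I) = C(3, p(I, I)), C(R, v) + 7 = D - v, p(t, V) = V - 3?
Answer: 37/28 ≈ 1.3214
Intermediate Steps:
p(t, V) = -3 + V
D = 3
n(d, m) = 9/d (n(d, m) = -(-9)/d = 9/d)
C(R, v) = -4 - v (C(R, v) = -7 + (3 - v) = -4 - v)
g(I) = -1 - I (g(I) = -4 - (-3 + I) = -4 + (3 - I) = -1 - I)
u(X) = -1 - 9/X
-u(0 - 1*(-28)) = -(-9 - (0 - 1*(-28)))/(0 - 1*(-28)) = -(-9 - (0 + 28))/(0 + 28) = -(-9 - 1*28)/28 = -(-9 - 28)/28 = -(-37)/28 = -1*(-37/28) = 37/28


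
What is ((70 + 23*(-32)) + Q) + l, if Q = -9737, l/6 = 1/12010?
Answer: -62470012/6005 ≈ -10403.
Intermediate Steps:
l = 3/6005 (l = 6/12010 = 6*(1/12010) = 3/6005 ≈ 0.00049958)
((70 + 23*(-32)) + Q) + l = ((70 + 23*(-32)) - 9737) + 3/6005 = ((70 - 736) - 9737) + 3/6005 = (-666 - 9737) + 3/6005 = -10403 + 3/6005 = -62470012/6005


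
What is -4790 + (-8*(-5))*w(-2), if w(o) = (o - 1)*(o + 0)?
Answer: -4550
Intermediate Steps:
w(o) = o*(-1 + o) (w(o) = (-1 + o)*o = o*(-1 + o))
-4790 + (-8*(-5))*w(-2) = -4790 + (-8*(-5))*(-2*(-1 - 2)) = -4790 + 40*(-2*(-3)) = -4790 + 40*6 = -4790 + 240 = -4550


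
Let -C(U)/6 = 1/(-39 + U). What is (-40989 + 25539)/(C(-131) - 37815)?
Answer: 218875/535712 ≈ 0.40857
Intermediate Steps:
C(U) = -6/(-39 + U)
(-40989 + 25539)/(C(-131) - 37815) = (-40989 + 25539)/(-6/(-39 - 131) - 37815) = -15450/(-6/(-170) - 37815) = -15450/(-6*(-1/170) - 37815) = -15450/(3/85 - 37815) = -15450/(-3214272/85) = -15450*(-85/3214272) = 218875/535712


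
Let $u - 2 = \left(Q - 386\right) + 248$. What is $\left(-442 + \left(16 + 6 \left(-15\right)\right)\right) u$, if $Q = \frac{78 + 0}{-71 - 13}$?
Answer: $\frac{494586}{7} \approx 70655.0$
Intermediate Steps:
$Q = - \frac{13}{14}$ ($Q = \frac{78}{-84} = 78 \left(- \frac{1}{84}\right) = - \frac{13}{14} \approx -0.92857$)
$u = - \frac{1917}{14}$ ($u = 2 + \left(\left(- \frac{13}{14} - 386\right) + 248\right) = 2 + \left(- \frac{5417}{14} + 248\right) = 2 - \frac{1945}{14} = - \frac{1917}{14} \approx -136.93$)
$\left(-442 + \left(16 + 6 \left(-15\right)\right)\right) u = \left(-442 + \left(16 + 6 \left(-15\right)\right)\right) \left(- \frac{1917}{14}\right) = \left(-442 + \left(16 - 90\right)\right) \left(- \frac{1917}{14}\right) = \left(-442 - 74\right) \left(- \frac{1917}{14}\right) = \left(-516\right) \left(- \frac{1917}{14}\right) = \frac{494586}{7}$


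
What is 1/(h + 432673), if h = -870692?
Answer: -1/438019 ≈ -2.2830e-6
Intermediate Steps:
1/(h + 432673) = 1/(-870692 + 432673) = 1/(-438019) = -1/438019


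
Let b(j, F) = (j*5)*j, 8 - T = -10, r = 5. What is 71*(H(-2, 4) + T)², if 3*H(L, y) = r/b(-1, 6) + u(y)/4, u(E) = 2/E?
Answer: 1534239/64 ≈ 23973.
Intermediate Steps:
T = 18 (T = 8 - 1*(-10) = 8 + 10 = 18)
b(j, F) = 5*j² (b(j, F) = (5*j)*j = 5*j²)
H(L, y) = ⅓ + 1/(6*y) (H(L, y) = (5/((5*(-1)²)) + (2/y)/4)/3 = (5/((5*1)) + (2/y)*(¼))/3 = (5/5 + 1/(2*y))/3 = (5*(⅕) + 1/(2*y))/3 = (1 + 1/(2*y))/3 = ⅓ + 1/(6*y))
71*(H(-2, 4) + T)² = 71*((⅙)*(1 + 2*4)/4 + 18)² = 71*((⅙)*(¼)*(1 + 8) + 18)² = 71*((⅙)*(¼)*9 + 18)² = 71*(3/8 + 18)² = 71*(147/8)² = 71*(21609/64) = 1534239/64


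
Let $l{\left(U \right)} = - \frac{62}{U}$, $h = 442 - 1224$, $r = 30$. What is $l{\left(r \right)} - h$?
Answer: $\frac{11699}{15} \approx 779.93$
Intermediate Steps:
$h = -782$
$l{\left(r \right)} - h = - \frac{62}{30} - -782 = \left(-62\right) \frac{1}{30} + 782 = - \frac{31}{15} + 782 = \frac{11699}{15}$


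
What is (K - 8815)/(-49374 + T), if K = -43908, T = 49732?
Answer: -52723/358 ≈ -147.27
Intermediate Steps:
(K - 8815)/(-49374 + T) = (-43908 - 8815)/(-49374 + 49732) = -52723/358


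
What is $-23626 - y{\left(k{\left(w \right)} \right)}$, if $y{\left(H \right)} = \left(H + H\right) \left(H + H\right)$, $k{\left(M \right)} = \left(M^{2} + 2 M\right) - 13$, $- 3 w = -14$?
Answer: $- \frac{2019982}{81} \approx -24938.0$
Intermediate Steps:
$w = \frac{14}{3}$ ($w = \left(- \frac{1}{3}\right) \left(-14\right) = \frac{14}{3} \approx 4.6667$)
$k{\left(M \right)} = -13 + M^{2} + 2 M$
$y{\left(H \right)} = 4 H^{2}$ ($y{\left(H \right)} = 2 H 2 H = 4 H^{2}$)
$-23626 - y{\left(k{\left(w \right)} \right)} = -23626 - 4 \left(-13 + \left(\frac{14}{3}\right)^{2} + 2 \cdot \frac{14}{3}\right)^{2} = -23626 - 4 \left(-13 + \frac{196}{9} + \frac{28}{3}\right)^{2} = -23626 - 4 \left(\frac{163}{9}\right)^{2} = -23626 - 4 \cdot \frac{26569}{81} = -23626 - \frac{106276}{81} = - \frac{2019982}{81}$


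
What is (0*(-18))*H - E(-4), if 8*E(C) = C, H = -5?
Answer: ½ ≈ 0.50000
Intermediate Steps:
E(C) = C/8
(0*(-18))*H - E(-4) = (0*(-18))*(-5) - (-4)/8 = 0*(-5) - 1*(-½) = 0 + ½ = ½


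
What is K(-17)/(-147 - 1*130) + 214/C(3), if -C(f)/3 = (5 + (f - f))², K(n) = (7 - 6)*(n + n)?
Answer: -56728/20775 ≈ -2.7306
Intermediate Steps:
K(n) = 2*n (K(n) = 1*(2*n) = 2*n)
C(f) = -75 (C(f) = -3*(5 + (f - f))² = -3*(5 + 0)² = -3*5² = -3*25 = -75)
K(-17)/(-147 - 1*130) + 214/C(3) = (2*(-17))/(-147 - 1*130) + 214/(-75) = -34/(-147 - 130) + 214*(-1/75) = -34/(-277) - 214/75 = -34*(-1/277) - 214/75 = 34/277 - 214/75 = -56728/20775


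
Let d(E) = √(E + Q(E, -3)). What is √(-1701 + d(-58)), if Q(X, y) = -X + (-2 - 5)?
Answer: √(-1701 + I*√7) ≈ 0.0321 + 41.243*I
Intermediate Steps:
Q(X, y) = -7 - X (Q(X, y) = -X - 7 = -7 - X)
d(E) = I*√7 (d(E) = √(E + (-7 - E)) = √(-7) = I*√7)
√(-1701 + d(-58)) = √(-1701 + I*√7)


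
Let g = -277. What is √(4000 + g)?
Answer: √3723 ≈ 61.016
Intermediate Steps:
√(4000 + g) = √(4000 - 277) = √3723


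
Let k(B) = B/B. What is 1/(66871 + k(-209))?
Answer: 1/66872 ≈ 1.4954e-5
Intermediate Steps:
k(B) = 1
1/(66871 + k(-209)) = 1/(66871 + 1) = 1/66872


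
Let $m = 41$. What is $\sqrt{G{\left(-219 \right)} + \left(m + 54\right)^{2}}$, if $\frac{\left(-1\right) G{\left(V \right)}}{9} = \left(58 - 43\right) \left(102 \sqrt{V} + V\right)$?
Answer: $\sqrt{38590 - 13770 i \sqrt{219}} \approx 350.71 - 290.52 i$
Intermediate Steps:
$G{\left(V \right)} = - 13770 \sqrt{V} - 135 V$ ($G{\left(V \right)} = - 9 \left(58 - 43\right) \left(102 \sqrt{V} + V\right) = - 9 \cdot 15 \left(V + 102 \sqrt{V}\right) = - 9 \left(15 V + 1530 \sqrt{V}\right) = - 13770 \sqrt{V} - 135 V$)
$\sqrt{G{\left(-219 \right)} + \left(m + 54\right)^{2}} = \sqrt{\left(- 13770 \sqrt{-219} - -29565\right) + \left(41 + 54\right)^{2}} = \sqrt{\left(- 13770 i \sqrt{219} + 29565\right) + 95^{2}} = \sqrt{\left(- 13770 i \sqrt{219} + 29565\right) + 9025} = \sqrt{\left(29565 - 13770 i \sqrt{219}\right) + 9025} = \sqrt{38590 - 13770 i \sqrt{219}}$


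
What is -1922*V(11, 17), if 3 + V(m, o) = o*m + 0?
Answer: -353648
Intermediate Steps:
V(m, o) = -3 + m*o (V(m, o) = -3 + (o*m + 0) = -3 + (m*o + 0) = -3 + m*o)
-1922*V(11, 17) = -1922*(-3 + 11*17) = -1922*(-3 + 187) = -1922*184 = -353648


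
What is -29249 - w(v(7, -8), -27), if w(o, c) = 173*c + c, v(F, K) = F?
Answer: -24551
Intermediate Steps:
w(o, c) = 174*c
-29249 - w(v(7, -8), -27) = -29249 - 174*(-27) = -29249 - 1*(-4698) = -29249 + 4698 = -24551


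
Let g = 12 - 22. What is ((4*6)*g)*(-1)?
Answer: 240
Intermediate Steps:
g = -10
((4*6)*g)*(-1) = ((4*6)*(-10))*(-1) = (24*(-10))*(-1) = -240*(-1) = 240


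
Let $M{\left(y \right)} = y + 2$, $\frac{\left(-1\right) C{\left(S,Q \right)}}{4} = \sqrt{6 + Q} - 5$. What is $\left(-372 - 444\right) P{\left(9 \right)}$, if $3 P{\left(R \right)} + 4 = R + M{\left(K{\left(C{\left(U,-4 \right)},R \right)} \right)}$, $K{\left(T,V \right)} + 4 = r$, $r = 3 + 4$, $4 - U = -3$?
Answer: $-2720$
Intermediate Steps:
$U = 7$ ($U = 4 - -3 = 4 + 3 = 7$)
$C{\left(S,Q \right)} = 20 - 4 \sqrt{6 + Q}$ ($C{\left(S,Q \right)} = - 4 \left(\sqrt{6 + Q} - 5\right) = - 4 \left(-5 + \sqrt{6 + Q}\right) = 20 - 4 \sqrt{6 + Q}$)
$r = 7$
$K{\left(T,V \right)} = 3$ ($K{\left(T,V \right)} = -4 + 7 = 3$)
$M{\left(y \right)} = 2 + y$
$P{\left(R \right)} = \frac{1}{3} + \frac{R}{3}$ ($P{\left(R \right)} = - \frac{4}{3} + \frac{R + \left(2 + 3\right)}{3} = - \frac{4}{3} + \frac{R + 5}{3} = - \frac{4}{3} + \frac{5 + R}{3} = - \frac{4}{3} + \left(\frac{5}{3} + \frac{R}{3}\right) = \frac{1}{3} + \frac{R}{3}$)
$\left(-372 - 444\right) P{\left(9 \right)} = \left(-372 - 444\right) \left(\frac{1}{3} + \frac{1}{3} \cdot 9\right) = \left(-372 - 444\right) \left(\frac{1}{3} + 3\right) = \left(-816\right) \frac{10}{3} = -2720$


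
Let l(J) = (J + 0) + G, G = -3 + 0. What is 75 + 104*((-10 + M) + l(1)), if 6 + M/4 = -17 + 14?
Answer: -4917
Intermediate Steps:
G = -3
l(J) = -3 + J (l(J) = (J + 0) - 3 = J - 3 = -3 + J)
M = -36 (M = -24 + 4*(-17 + 14) = -24 + 4*(-3) = -24 - 12 = -36)
75 + 104*((-10 + M) + l(1)) = 75 + 104*((-10 - 36) + (-3 + 1)) = 75 + 104*(-46 - 2) = 75 + 104*(-48) = 75 - 4992 = -4917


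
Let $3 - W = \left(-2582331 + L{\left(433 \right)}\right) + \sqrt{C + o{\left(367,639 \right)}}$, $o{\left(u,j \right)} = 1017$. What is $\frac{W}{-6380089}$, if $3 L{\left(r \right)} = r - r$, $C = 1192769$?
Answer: $- \frac{2582334}{6380089} + \frac{11 \sqrt{9866}}{6380089} \approx -0.40458$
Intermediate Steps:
$L{\left(r \right)} = 0$ ($L{\left(r \right)} = \frac{r - r}{3} = \frac{1}{3} \cdot 0 = 0$)
$W = 2582334 - 11 \sqrt{9866}$ ($W = 3 - \left(\left(-2582331 + 0\right) + \sqrt{1192769 + 1017}\right) = 3 - \left(-2582331 + \sqrt{1193786}\right) = 3 - \left(-2582331 + 11 \sqrt{9866}\right) = 3 + \left(2582331 - 11 \sqrt{9866}\right) = 2582334 - 11 \sqrt{9866} \approx 2.5812 \cdot 10^{6}$)
$\frac{W}{-6380089} = \frac{2582334 - 11 \sqrt{9866}}{-6380089} = \left(2582334 - 11 \sqrt{9866}\right) \left(- \frac{1}{6380089}\right) = - \frac{2582334}{6380089} + \frac{11 \sqrt{9866}}{6380089}$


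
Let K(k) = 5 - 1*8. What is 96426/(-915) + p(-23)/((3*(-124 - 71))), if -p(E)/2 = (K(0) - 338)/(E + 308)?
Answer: -1071816592/10170225 ≈ -105.39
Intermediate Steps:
K(k) = -3 (K(k) = 5 - 8 = -3)
p(E) = 682/(308 + E) (p(E) = -2*(-3 - 338)/(E + 308) = -(-682)/(308 + E) = 682/(308 + E))
96426/(-915) + p(-23)/((3*(-124 - 71))) = 96426/(-915) + (682/(308 - 23))/((3*(-124 - 71))) = 96426*(-1/915) + (682/285)/((3*(-195))) = -32142/305 + (682*(1/285))/(-585) = -32142/305 + (682/285)*(-1/585) = -32142/305 - 682/166725 = -1071816592/10170225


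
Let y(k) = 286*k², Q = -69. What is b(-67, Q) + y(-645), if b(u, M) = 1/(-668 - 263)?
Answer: 110773312649/931 ≈ 1.1898e+8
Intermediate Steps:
b(u, M) = -1/931 (b(u, M) = 1/(-931) = -1/931)
b(-67, Q) + y(-645) = -1/931 + 286*(-645)² = -1/931 + 286*416025 = -1/931 + 118983150 = 110773312649/931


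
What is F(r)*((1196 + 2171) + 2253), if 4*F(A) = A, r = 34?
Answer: 47770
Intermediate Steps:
F(A) = A/4
F(r)*((1196 + 2171) + 2253) = ((¼)*34)*((1196 + 2171) + 2253) = 17*(3367 + 2253)/2 = (17/2)*5620 = 47770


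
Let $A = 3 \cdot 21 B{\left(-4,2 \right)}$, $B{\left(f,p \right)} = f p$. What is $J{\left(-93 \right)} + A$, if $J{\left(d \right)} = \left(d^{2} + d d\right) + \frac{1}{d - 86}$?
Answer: $\frac{3006125}{179} \approx 16794.0$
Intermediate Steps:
$J{\left(d \right)} = \frac{1}{-86 + d} + 2 d^{2}$ ($J{\left(d \right)} = \left(d^{2} + d^{2}\right) + \frac{1}{-86 + d} = 2 d^{2} + \frac{1}{-86 + d} = \frac{1}{-86 + d} + 2 d^{2}$)
$A = -504$ ($A = 3 \cdot 21 \left(\left(-4\right) 2\right) = 63 \left(-8\right) = -504$)
$J{\left(-93 \right)} + A = \frac{1 - 172 \left(-93\right)^{2} + 2 \left(-93\right)^{3}}{-86 - 93} - 504 = \frac{1 - 1487628 + 2 \left(-804357\right)}{-179} - 504 = - \frac{1 - 1487628 - 1608714}{179} - 504 = \left(- \frac{1}{179}\right) \left(-3096341\right) - 504 = \frac{3096341}{179} - 504 = \frac{3006125}{179}$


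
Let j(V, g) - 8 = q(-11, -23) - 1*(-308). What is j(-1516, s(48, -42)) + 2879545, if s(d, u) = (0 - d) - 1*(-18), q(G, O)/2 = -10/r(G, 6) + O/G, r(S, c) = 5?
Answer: 31678473/11 ≈ 2.8799e+6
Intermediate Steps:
q(G, O) = -4 + 2*O/G (q(G, O) = 2*(-10/5 + O/G) = 2*(-10*1/5 + O/G) = 2*(-2 + O/G) = -4 + 2*O/G)
s(d, u) = 18 - d (s(d, u) = -d + 18 = 18 - d)
j(V, g) = 3478/11 (j(V, g) = 8 + ((-4 + 2*(-23)/(-11)) - 1*(-308)) = 8 + ((-4 + 2*(-23)*(-1/11)) + 308) = 8 + ((-4 + 46/11) + 308) = 8 + (2/11 + 308) = 8 + 3390/11 = 3478/11)
j(-1516, s(48, -42)) + 2879545 = 3478/11 + 2879545 = 31678473/11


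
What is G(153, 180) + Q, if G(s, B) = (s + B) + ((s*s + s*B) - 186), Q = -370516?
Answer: -319420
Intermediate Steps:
G(s, B) = -186 + B + s + s² + B*s (G(s, B) = (B + s) + ((s² + B*s) - 186) = (B + s) + (-186 + s² + B*s) = -186 + B + s + s² + B*s)
G(153, 180) + Q = (-186 + 180 + 153 + 153² + 180*153) - 370516 = (-186 + 180 + 153 + 23409 + 27540) - 370516 = 51096 - 370516 = -319420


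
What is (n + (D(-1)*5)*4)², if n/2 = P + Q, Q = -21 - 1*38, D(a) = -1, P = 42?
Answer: 2916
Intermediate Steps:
Q = -59 (Q = -21 - 38 = -59)
n = -34 (n = 2*(42 - 59) = 2*(-17) = -34)
(n + (D(-1)*5)*4)² = (-34 - 1*5*4)² = (-34 - 5*4)² = (-34 - 20)² = (-54)² = 2916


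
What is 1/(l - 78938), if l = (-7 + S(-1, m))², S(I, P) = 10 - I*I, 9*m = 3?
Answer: -1/78934 ≈ -1.2669e-5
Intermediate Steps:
m = ⅓ (m = (⅑)*3 = ⅓ ≈ 0.33333)
S(I, P) = 10 - I²
l = 4 (l = (-7 + (10 - 1*(-1)²))² = (-7 + (10 - 1*1))² = (-7 + (10 - 1))² = (-7 + 9)² = 2² = 4)
1/(l - 78938) = 1/(4 - 78938) = 1/(-78934) = -1/78934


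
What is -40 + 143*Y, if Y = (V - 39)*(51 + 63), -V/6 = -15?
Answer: 831362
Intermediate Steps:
V = 90 (V = -6*(-15) = 90)
Y = 5814 (Y = (90 - 39)*(51 + 63) = 51*114 = 5814)
-40 + 143*Y = -40 + 143*5814 = -40 + 831402 = 831362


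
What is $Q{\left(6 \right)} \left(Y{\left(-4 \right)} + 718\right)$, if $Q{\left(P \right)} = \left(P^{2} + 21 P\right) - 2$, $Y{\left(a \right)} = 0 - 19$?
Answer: $111840$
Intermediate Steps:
$Y{\left(a \right)} = -19$
$Q{\left(P \right)} = -2 + P^{2} + 21 P$
$Q{\left(6 \right)} \left(Y{\left(-4 \right)} + 718\right) = \left(-2 + 6^{2} + 21 \cdot 6\right) \left(-19 + 718\right) = \left(-2 + 36 + 126\right) 699 = 160 \cdot 699 = 111840$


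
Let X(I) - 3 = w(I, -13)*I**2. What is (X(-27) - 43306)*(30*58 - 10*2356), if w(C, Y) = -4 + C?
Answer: 1437981640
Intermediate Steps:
X(I) = 3 + I**2*(-4 + I) (X(I) = 3 + (-4 + I)*I**2 = 3 + I**2*(-4 + I))
(X(-27) - 43306)*(30*58 - 10*2356) = ((3 + (-27)**2*(-4 - 27)) - 43306)*(30*58 - 10*2356) = ((3 + 729*(-31)) - 43306)*(1740 - 23560) = ((3 - 22599) - 43306)*(-21820) = (-22596 - 43306)*(-21820) = -65902*(-21820) = 1437981640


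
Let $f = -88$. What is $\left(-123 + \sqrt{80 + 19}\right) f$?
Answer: $10824 - 264 \sqrt{11} \approx 9948.4$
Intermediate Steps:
$\left(-123 + \sqrt{80 + 19}\right) f = \left(-123 + \sqrt{80 + 19}\right) \left(-88\right) = \left(-123 + \sqrt{99}\right) \left(-88\right) = \left(-123 + 3 \sqrt{11}\right) \left(-88\right) = 10824 - 264 \sqrt{11}$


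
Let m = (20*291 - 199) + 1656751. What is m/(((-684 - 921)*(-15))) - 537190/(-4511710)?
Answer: 83478591393/1206882425 ≈ 69.169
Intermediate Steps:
m = 1662372 (m = (5820 - 199) + 1656751 = 5621 + 1656751 = 1662372)
m/(((-684 - 921)*(-15))) - 537190/(-4511710) = 1662372/(((-684 - 921)*(-15))) - 537190/(-4511710) = 1662372/((-1605*(-15))) - 537190*(-1/4511710) = 1662372/24075 + 53719/451171 = 1662372*(1/24075) + 53719/451171 = 184708/2675 + 53719/451171 = 83478591393/1206882425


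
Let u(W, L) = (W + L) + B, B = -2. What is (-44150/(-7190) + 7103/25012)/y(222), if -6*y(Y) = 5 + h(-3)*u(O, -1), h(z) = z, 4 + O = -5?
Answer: -346605111/368664374 ≈ -0.94016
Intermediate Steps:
O = -9 (O = -4 - 5 = -9)
u(W, L) = -2 + L + W (u(W, L) = (W + L) - 2 = (L + W) - 2 = -2 + L + W)
y(Y) = -41/6 (y(Y) = -(5 - 3*(-2 - 1 - 9))/6 = -(5 - 3*(-12))/6 = -(5 + 36)/6 = -⅙*41 = -41/6)
(-44150/(-7190) + 7103/25012)/y(222) = (-44150/(-7190) + 7103/25012)/(-41/6) = (-44150*(-1/7190) + 7103*(1/25012))*(-6/41) = (4415/719 + 7103/25012)*(-6/41) = (115535037/17983628)*(-6/41) = -346605111/368664374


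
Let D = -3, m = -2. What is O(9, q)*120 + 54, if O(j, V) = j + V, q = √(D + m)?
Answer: 1134 + 120*I*√5 ≈ 1134.0 + 268.33*I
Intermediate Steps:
q = I*√5 (q = √(-3 - 2) = √(-5) = I*√5 ≈ 2.2361*I)
O(j, V) = V + j
O(9, q)*120 + 54 = (I*√5 + 9)*120 + 54 = (9 + I*√5)*120 + 54 = (1080 + 120*I*√5) + 54 = 1134 + 120*I*√5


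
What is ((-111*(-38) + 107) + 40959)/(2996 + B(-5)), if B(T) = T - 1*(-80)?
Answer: 45284/3071 ≈ 14.746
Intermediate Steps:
B(T) = 80 + T (B(T) = T + 80 = 80 + T)
((-111*(-38) + 107) + 40959)/(2996 + B(-5)) = ((-111*(-38) + 107) + 40959)/(2996 + (80 - 5)) = ((4218 + 107) + 40959)/(2996 + 75) = (4325 + 40959)/3071 = 45284*(1/3071) = 45284/3071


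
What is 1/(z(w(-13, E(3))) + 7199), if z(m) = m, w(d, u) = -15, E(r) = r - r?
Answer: 1/7184 ≈ 0.00013920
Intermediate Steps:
E(r) = 0
1/(z(w(-13, E(3))) + 7199) = 1/(-15 + 7199) = 1/7184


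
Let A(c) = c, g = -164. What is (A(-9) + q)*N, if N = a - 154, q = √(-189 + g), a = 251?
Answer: -873 + 97*I*√353 ≈ -873.0 + 1822.5*I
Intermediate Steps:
q = I*√353 (q = √(-189 - 164) = √(-353) = I*√353 ≈ 18.788*I)
N = 97 (N = 251 - 154 = 97)
(A(-9) + q)*N = (-9 + I*√353)*97 = -873 + 97*I*√353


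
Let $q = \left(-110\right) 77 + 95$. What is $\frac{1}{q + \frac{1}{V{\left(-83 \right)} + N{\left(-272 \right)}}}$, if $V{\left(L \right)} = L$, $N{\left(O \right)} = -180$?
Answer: $- \frac{263}{2202626} \approx -0.0001194$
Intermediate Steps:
$q = -8375$ ($q = -8470 + 95 = -8375$)
$\frac{1}{q + \frac{1}{V{\left(-83 \right)} + N{\left(-272 \right)}}} = \frac{1}{-8375 + \frac{1}{-83 - 180}} = \frac{1}{-8375 + \frac{1}{-263}} = \frac{1}{-8375 - \frac{1}{263}} = \frac{1}{- \frac{2202626}{263}} = - \frac{263}{2202626}$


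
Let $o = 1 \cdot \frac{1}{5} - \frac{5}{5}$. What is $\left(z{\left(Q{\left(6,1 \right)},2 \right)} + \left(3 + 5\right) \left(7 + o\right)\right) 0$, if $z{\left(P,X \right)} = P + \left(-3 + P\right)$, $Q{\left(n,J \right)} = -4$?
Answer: $0$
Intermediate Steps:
$o = - \frac{4}{5}$ ($o = 1 \cdot \frac{1}{5} - 1 = \frac{1}{5} - 1 = - \frac{4}{5} \approx -0.8$)
$z{\left(P,X \right)} = -3 + 2 P$
$\left(z{\left(Q{\left(6,1 \right)},2 \right)} + \left(3 + 5\right) \left(7 + o\right)\right) 0 = \left(\left(-3 + 2 \left(-4\right)\right) + \left(3 + 5\right) \left(7 - \frac{4}{5}\right)\right) 0 = \left(\left(-3 - 8\right) + 8 \cdot \frac{31}{5}\right) 0 = \left(-11 + \frac{248}{5}\right) 0 = \frac{193}{5} \cdot 0 = 0$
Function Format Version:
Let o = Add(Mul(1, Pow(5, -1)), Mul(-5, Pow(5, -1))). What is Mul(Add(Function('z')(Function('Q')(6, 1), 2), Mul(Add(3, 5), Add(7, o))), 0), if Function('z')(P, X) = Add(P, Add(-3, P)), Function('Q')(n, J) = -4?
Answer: 0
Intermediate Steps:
o = Rational(-4, 5) (o = Add(Mul(1, Rational(1, 5)), Mul(-5, Rational(1, 5))) = Add(Rational(1, 5), -1) = Rational(-4, 5) ≈ -0.80000)
Function('z')(P, X) = Add(-3, Mul(2, P))
Mul(Add(Function('z')(Function('Q')(6, 1), 2), Mul(Add(3, 5), Add(7, o))), 0) = Mul(Add(Add(-3, Mul(2, -4)), Mul(Add(3, 5), Add(7, Rational(-4, 5)))), 0) = Mul(Add(Add(-3, -8), Mul(8, Rational(31, 5))), 0) = Mul(Add(-11, Rational(248, 5)), 0) = Mul(Rational(193, 5), 0) = 0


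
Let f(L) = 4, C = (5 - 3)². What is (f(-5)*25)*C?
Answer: 400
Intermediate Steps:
C = 4 (C = 2² = 4)
(f(-5)*25)*C = (4*25)*4 = 100*4 = 400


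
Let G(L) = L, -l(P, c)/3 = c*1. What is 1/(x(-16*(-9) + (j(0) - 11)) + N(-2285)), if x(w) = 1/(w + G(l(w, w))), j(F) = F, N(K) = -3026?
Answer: -266/804917 ≈ -0.00033047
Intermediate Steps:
l(P, c) = -3*c
x(w) = -1/(2*w) (x(w) = 1/(w - 3*w) = 1/(-2*w) = -1/(2*w))
1/(x(-16*(-9) + (j(0) - 11)) + N(-2285)) = 1/(-1/(2*(-16*(-9) + (0 - 11))) - 3026) = 1/(-1/(2*(144 - 11)) - 3026) = 1/(-½/133 - 3026) = 1/(-½*1/133 - 3026) = 1/(-1/266 - 3026) = 1/(-804917/266) = -266/804917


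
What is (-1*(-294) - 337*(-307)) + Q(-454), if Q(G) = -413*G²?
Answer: -85022155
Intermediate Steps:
(-1*(-294) - 337*(-307)) + Q(-454) = (-1*(-294) - 337*(-307)) - 413*(-454)² = (294 + 103459) - 413*206116 = 103753 - 85125908 = -85022155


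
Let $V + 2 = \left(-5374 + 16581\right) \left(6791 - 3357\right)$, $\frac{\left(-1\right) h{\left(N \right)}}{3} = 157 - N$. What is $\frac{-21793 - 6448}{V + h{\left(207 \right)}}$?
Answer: $- \frac{28241}{38484986} \approx -0.00073382$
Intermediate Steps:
$h{\left(N \right)} = -471 + 3 N$ ($h{\left(N \right)} = - 3 \left(157 - N\right) = -471 + 3 N$)
$V = 38484836$ ($V = -2 + \left(-5374 + 16581\right) \left(6791 - 3357\right) = -2 + 11207 \cdot 3434 = -2 + 38484838 = 38484836$)
$\frac{-21793 - 6448}{V + h{\left(207 \right)}} = \frac{-21793 - 6448}{38484836 + \left(-471 + 3 \cdot 207\right)} = - \frac{28241}{38484836 + \left(-471 + 621\right)} = - \frac{28241}{38484836 + 150} = - \frac{28241}{38484986}$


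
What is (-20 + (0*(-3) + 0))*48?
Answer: -960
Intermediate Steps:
(-20 + (0*(-3) + 0))*48 = (-20 + (0 + 0))*48 = (-20 + 0)*48 = -20*48 = -960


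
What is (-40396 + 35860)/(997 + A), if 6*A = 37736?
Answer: -13608/21859 ≈ -0.62254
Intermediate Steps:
A = 18868/3 (A = (1/6)*37736 = 18868/3 ≈ 6289.3)
(-40396 + 35860)/(997 + A) = (-40396 + 35860)/(997 + 18868/3) = -4536/21859/3 = -4536*3/21859 = -13608/21859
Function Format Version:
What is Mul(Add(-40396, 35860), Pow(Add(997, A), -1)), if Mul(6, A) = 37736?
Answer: Rational(-13608, 21859) ≈ -0.62254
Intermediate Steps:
A = Rational(18868, 3) (A = Mul(Rational(1, 6), 37736) = Rational(18868, 3) ≈ 6289.3)
Mul(Add(-40396, 35860), Pow(Add(997, A), -1)) = Mul(Add(-40396, 35860), Pow(Add(997, Rational(18868, 3)), -1)) = Mul(-4536, Pow(Rational(21859, 3), -1)) = Mul(-4536, Rational(3, 21859)) = Rational(-13608, 21859)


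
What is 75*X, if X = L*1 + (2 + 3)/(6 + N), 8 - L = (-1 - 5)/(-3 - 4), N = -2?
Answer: 17625/28 ≈ 629.46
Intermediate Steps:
L = 50/7 (L = 8 - (-1 - 5)/(-3 - 4) = 8 - (-6)/(-7) = 8 - (-6)*(-1)/7 = 8 - 1*6/7 = 8 - 6/7 = 50/7 ≈ 7.1429)
X = 235/28 (X = (50/7)*1 + (2 + 3)/(6 - 2) = 50/7 + 5/4 = 235/28 ≈ 8.3929)
75*X = 75*(235/28) = 17625/28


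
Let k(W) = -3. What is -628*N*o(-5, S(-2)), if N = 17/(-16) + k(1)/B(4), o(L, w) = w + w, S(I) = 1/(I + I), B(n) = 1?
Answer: -10205/8 ≈ -1275.6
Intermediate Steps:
S(I) = 1/(2*I)
o(L, w) = 2*w
N = -65/16 (N = 17/(-16) - 3/1 = 17*(-1/16) - 3*1 = -17/16 - 3 = -65/16 ≈ -4.0625)
-628*N*o(-5, S(-2)) = -(-10205)*2*((1/2)/(-2))/4 = -(-10205)*2*((1/2)*(-1/2))/4 = -(-10205)*2*(-1/4)/4 = -(-10205)*(-1)/(4*2) = -628*65/32 = -10205/8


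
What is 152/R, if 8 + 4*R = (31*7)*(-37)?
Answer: -32/423 ≈ -0.075650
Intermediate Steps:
R = -8037/4 (R = -2 + ((31*7)*(-37))/4 = -2 + (217*(-37))/4 = -2 + (¼)*(-8029) = -2 - 8029/4 = -8037/4 ≈ -2009.3)
152/R = 152/(-8037/4) = 152*(-4/8037) = -32/423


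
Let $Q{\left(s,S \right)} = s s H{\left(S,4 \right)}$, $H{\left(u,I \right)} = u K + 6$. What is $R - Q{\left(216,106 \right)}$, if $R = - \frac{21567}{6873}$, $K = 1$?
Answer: $- \frac{151538779}{29} \approx -5.2255 \cdot 10^{6}$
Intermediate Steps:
$H{\left(u,I \right)} = 6 + u$ ($H{\left(u,I \right)} = u 1 + 6 = u + 6 = 6 + u$)
$Q{\left(s,S \right)} = s^{2} \left(6 + S\right)$ ($Q{\left(s,S \right)} = s s \left(6 + S\right) = s^{2} \left(6 + S\right)$)
$R = - \frac{91}{29}$ ($R = \left(-21567\right) \frac{1}{6873} = - \frac{91}{29} \approx -3.1379$)
$R - Q{\left(216,106 \right)} = - \frac{91}{29} - 216^{2} \left(6 + 106\right) = - \frac{91}{29} - 46656 \cdot 112 = - \frac{91}{29} - 5225472 = - \frac{151538779}{29}$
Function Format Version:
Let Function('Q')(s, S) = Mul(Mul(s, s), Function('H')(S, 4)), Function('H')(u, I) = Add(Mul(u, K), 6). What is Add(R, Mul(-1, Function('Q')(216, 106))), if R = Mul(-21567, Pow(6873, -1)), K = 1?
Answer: Rational(-151538779, 29) ≈ -5.2255e+6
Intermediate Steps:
Function('H')(u, I) = Add(6, u) (Function('H')(u, I) = Add(Mul(u, 1), 6) = Add(u, 6) = Add(6, u))
Function('Q')(s, S) = Mul(Pow(s, 2), Add(6, S)) (Function('Q')(s, S) = Mul(Mul(s, s), Add(6, S)) = Mul(Pow(s, 2), Add(6, S)))
R = Rational(-91, 29) (R = Mul(-21567, Rational(1, 6873)) = Rational(-91, 29) ≈ -3.1379)
Add(R, Mul(-1, Function('Q')(216, 106))) = Add(Rational(-91, 29), Mul(-1, Mul(Pow(216, 2), Add(6, 106)))) = Add(Rational(-91, 29), Mul(-1, Mul(46656, 112))) = Add(Rational(-91, 29), Mul(-1, 5225472)) = Add(Rational(-91, 29), -5225472) = Rational(-151538779, 29)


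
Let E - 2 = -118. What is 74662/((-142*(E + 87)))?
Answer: 37331/2059 ≈ 18.131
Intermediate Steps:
E = -116 (E = 2 - 118 = -116)
74662/((-142*(E + 87))) = 74662/((-142*(-116 + 87))) = 74662/((-142*(-29))) = 74662/4118 = 74662*(1/4118) = 37331/2059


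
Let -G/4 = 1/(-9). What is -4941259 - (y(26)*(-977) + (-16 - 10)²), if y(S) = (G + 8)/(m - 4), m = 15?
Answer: -489177313/99 ≈ -4.9412e+6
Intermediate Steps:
G = 4/9 (G = -4/(-9) = -4*(-⅑) = 4/9 ≈ 0.44444)
y(S) = 76/99 (y(S) = (4/9 + 8)/(15 - 4) = (76/9)/11 = (76/9)*(1/11) = 76/99)
-4941259 - (y(26)*(-977) + (-16 - 10)²) = -4941259 - ((76/99)*(-977) + (-16 - 10)²) = -4941259 - (-74252/99 + (-26)²) = -4941259 - (-74252/99 + 676) = -4941259 - 1*(-7328/99) = -4941259 + 7328/99 = -489177313/99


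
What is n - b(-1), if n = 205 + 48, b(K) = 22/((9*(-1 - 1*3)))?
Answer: 4565/18 ≈ 253.61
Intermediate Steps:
b(K) = -11/18 (b(K) = 22/((9*(-1 - 3))) = 22/((9*(-4))) = 22/(-36) = 22*(-1/36) = -11/18)
n = 253
n - b(-1) = 253 - 1*(-11/18) = 253 + 11/18 = 4565/18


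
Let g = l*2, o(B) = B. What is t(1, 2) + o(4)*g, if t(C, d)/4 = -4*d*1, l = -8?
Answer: -96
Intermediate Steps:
t(C, d) = -16*d (t(C, d) = 4*(-4*d*1) = 4*(-4*d) = -16*d)
g = -16 (g = -8*2 = -16)
t(1, 2) + o(4)*g = -16*2 + 4*(-16) = -32 - 64 = -96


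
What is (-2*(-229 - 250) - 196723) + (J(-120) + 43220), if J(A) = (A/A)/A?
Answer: -18305401/120 ≈ -1.5255e+5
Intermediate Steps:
J(A) = 1/A
(-2*(-229 - 250) - 196723) + (J(-120) + 43220) = (-2*(-229 - 250) - 196723) + (1/(-120) + 43220) = (-2*(-479) - 196723) + (-1/120 + 43220) = (958 - 196723) + 5186399/120 = -195765 + 5186399/120 = -18305401/120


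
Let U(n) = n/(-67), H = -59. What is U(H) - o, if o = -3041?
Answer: 203806/67 ≈ 3041.9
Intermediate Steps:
U(n) = -n/67 (U(n) = n*(-1/67) = -n/67)
U(H) - o = -1/67*(-59) - 1*(-3041) = 59/67 + 3041 = 203806/67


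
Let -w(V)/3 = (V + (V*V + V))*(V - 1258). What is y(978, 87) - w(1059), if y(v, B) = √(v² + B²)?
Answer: -670788603 + 3*√107117 ≈ -6.7079e+8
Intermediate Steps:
w(V) = -3*(-1258 + V)*(V² + 2*V) (w(V) = -3*(V + (V*V + V))*(V - 1258) = -3*(V + (V² + V))*(-1258 + V) = -3*(V + (V + V²))*(-1258 + V) = -3*(V² + 2*V)*(-1258 + V) = -3*(-1258 + V)*(V² + 2*V))
y(v, B) = √(B² + v²)
y(978, 87) - w(1059) = √(87² + 978²) - 3*1059*(2516 - 1*1059² + 1256*1059) = √(7569 + 956484) - 3*1059*(2516 - 1*1121481 + 1330104) = √964053 - 3*1059*(2516 - 1121481 + 1330104) = 3*√107117 - 3*1059*211139 = 3*√107117 - 1*670788603 = 3*√107117 - 670788603 = -670788603 + 3*√107117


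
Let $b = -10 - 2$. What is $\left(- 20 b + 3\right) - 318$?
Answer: $-75$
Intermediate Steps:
$b = -12$ ($b = -10 - 2 = -12$)
$\left(- 20 b + 3\right) - 318 = \left(\left(-20\right) \left(-12\right) + 3\right) - 318 = \left(240 + 3\right) - 318 = 243 - 318 = -75$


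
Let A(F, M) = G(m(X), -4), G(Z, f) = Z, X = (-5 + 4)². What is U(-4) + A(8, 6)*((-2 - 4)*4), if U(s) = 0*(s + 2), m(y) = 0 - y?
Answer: 24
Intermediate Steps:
X = 1 (X = (-1)² = 1)
m(y) = -y
U(s) = 0 (U(s) = 0*(2 + s) = 0)
A(F, M) = -1 (A(F, M) = -1*1 = -1)
U(-4) + A(8, 6)*((-2 - 4)*4) = 0 - (-2 - 4)*4 = 0 - (-6)*4 = 0 - 1*(-24) = 0 + 24 = 24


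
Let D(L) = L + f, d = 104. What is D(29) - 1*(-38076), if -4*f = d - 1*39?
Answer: 152355/4 ≈ 38089.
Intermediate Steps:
f = -65/4 (f = -(104 - 1*39)/4 = -(104 - 39)/4 = -¼*65 = -65/4 ≈ -16.250)
D(L) = -65/4 + L (D(L) = L - 65/4 = -65/4 + L)
D(29) - 1*(-38076) = (-65/4 + 29) - 1*(-38076) = 51/4 + 38076 = 152355/4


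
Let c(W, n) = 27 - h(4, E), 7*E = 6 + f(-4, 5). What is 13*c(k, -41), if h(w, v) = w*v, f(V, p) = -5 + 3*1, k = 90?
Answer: 2249/7 ≈ 321.29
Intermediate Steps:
f(V, p) = -2 (f(V, p) = -5 + 3 = -2)
E = 4/7 (E = (6 - 2)/7 = (⅐)*4 = 4/7 ≈ 0.57143)
h(w, v) = v*w
c(W, n) = 173/7 (c(W, n) = 27 - 4*4/7 = 27 - 1*16/7 = 27 - 16/7 = 173/7)
13*c(k, -41) = 13*(173/7) = 2249/7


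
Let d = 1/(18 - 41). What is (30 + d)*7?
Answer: 4823/23 ≈ 209.70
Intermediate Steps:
d = -1/23 (d = 1/(-23) = -1/23 ≈ -0.043478)
(30 + d)*7 = (30 - 1/23)*7 = (689/23)*7 = 4823/23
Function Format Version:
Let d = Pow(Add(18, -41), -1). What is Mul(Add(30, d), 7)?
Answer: Rational(4823, 23) ≈ 209.70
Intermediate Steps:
d = Rational(-1, 23) (d = Pow(-23, -1) = Rational(-1, 23) ≈ -0.043478)
Mul(Add(30, d), 7) = Mul(Add(30, Rational(-1, 23)), 7) = Mul(Rational(689, 23), 7) = Rational(4823, 23)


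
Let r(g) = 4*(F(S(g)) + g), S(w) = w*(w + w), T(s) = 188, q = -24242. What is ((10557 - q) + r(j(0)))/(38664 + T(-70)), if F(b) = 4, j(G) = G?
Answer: 3165/3532 ≈ 0.89609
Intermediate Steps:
S(w) = 2*w**2 (S(w) = w*(2*w) = 2*w**2)
r(g) = 16 + 4*g (r(g) = 4*(4 + g) = 16 + 4*g)
((10557 - q) + r(j(0)))/(38664 + T(-70)) = ((10557 - 1*(-24242)) + (16 + 4*0))/(38664 + 188) = ((10557 + 24242) + (16 + 0))/38852 = (34799 + 16)*(1/38852) = 34815*(1/38852) = 3165/3532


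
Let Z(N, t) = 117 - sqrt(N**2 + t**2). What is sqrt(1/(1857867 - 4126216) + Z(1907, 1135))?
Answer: sqrt(602012638470368 - 5145407185801*sqrt(4924874))/2268349 ≈ 45.85*I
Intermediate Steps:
sqrt(1/(1857867 - 4126216) + Z(1907, 1135)) = sqrt(1/(1857867 - 4126216) + (117 - sqrt(1907**2 + 1135**2))) = sqrt(1/(-2268349) + (117 - sqrt(3636649 + 1288225))) = sqrt(-1/2268349 + (117 - sqrt(4924874))) = sqrt(265396832/2268349 - sqrt(4924874))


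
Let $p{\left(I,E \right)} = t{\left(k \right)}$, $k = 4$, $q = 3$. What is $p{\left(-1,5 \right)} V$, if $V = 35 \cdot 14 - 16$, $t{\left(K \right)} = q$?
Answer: $1422$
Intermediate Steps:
$t{\left(K \right)} = 3$
$p{\left(I,E \right)} = 3$
$V = 474$ ($V = 490 - 16 = 474$)
$p{\left(-1,5 \right)} V = 3 \cdot 474 = 1422$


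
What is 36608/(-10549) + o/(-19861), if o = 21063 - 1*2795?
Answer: -83616420/19046699 ≈ -4.3901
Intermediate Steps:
o = 18268 (o = 21063 - 2795 = 18268)
36608/(-10549) + o/(-19861) = 36608/(-10549) + 18268/(-19861) = 36608*(-1/10549) + 18268*(-1/19861) = -3328/959 - 18268/19861 = -83616420/19046699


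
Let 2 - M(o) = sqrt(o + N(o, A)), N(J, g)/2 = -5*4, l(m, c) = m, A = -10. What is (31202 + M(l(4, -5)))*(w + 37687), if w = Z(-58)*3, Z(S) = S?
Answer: 1170555652 - 225078*I ≈ 1.1706e+9 - 2.2508e+5*I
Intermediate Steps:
N(J, g) = -40 (N(J, g) = 2*(-5*4) = 2*(-20) = -40)
M(o) = 2 - sqrt(-40 + o) (M(o) = 2 - sqrt(o - 40) = 2 - sqrt(-40 + o))
w = -174 (w = -58*3 = -174)
(31202 + M(l(4, -5)))*(w + 37687) = (31202 + (2 - sqrt(-40 + 4)))*(-174 + 37687) = (31202 + (2 - sqrt(-36)))*37513 = (31202 + (2 - 6*I))*37513 = (31204 - 6*I)*37513 = 1170555652 - 225078*I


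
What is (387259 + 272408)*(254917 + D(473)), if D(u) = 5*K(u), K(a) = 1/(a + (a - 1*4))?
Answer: 52802345548091/314 ≈ 1.6816e+11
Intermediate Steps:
K(a) = 1/(-4 + 2*a) (K(a) = 1/(a + (a - 4)) = 1/(a + (-4 + a)) = 1/(-4 + 2*a))
D(u) = 5/(2*(-2 + u)) (D(u) = 5*(1/(2*(-2 + u))) = 5/(2*(-2 + u)))
(387259 + 272408)*(254917 + D(473)) = (387259 + 272408)*(254917 + 5/(2*(-2 + 473))) = 659667*(254917 + (5/2)/471) = 659667*(254917 + (5/2)*(1/471)) = 659667*(254917 + 5/942) = 659667*(240131819/942) = 52802345548091/314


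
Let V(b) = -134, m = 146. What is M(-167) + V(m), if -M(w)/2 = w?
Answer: 200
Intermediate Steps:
M(w) = -2*w
M(-167) + V(m) = -2*(-167) - 134 = 334 - 134 = 200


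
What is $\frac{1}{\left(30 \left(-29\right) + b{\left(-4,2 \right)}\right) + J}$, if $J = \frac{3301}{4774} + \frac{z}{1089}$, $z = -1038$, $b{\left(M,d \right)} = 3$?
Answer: $- \frac{157542}{136630145} \approx -0.0011531$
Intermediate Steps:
$J = - \frac{41231}{157542}$ ($J = \frac{3301}{4774} - \frac{1038}{1089} = 3301 \cdot \frac{1}{4774} - \frac{346}{363} = \frac{3301}{4774} - \frac{346}{363} = - \frac{41231}{157542} \approx -0.26171$)
$\frac{1}{\left(30 \left(-29\right) + b{\left(-4,2 \right)}\right) + J} = \frac{1}{\left(30 \left(-29\right) + 3\right) - \frac{41231}{157542}} = \frac{1}{\left(-870 + 3\right) - \frac{41231}{157542}} = \frac{1}{-867 - \frac{41231}{157542}} = \frac{1}{- \frac{136630145}{157542}} = - \frac{157542}{136630145}$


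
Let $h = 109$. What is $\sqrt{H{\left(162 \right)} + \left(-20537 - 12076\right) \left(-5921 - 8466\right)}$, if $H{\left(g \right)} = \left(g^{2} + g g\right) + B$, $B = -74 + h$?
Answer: $\sqrt{469255754} \approx 21662.0$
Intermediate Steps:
$B = 35$ ($B = -74 + 109 = 35$)
$H{\left(g \right)} = 35 + 2 g^{2}$ ($H{\left(g \right)} = \left(g^{2} + g g\right) + 35 = \left(g^{2} + g^{2}\right) + 35 = 2 g^{2} + 35 = 35 + 2 g^{2}$)
$\sqrt{H{\left(162 \right)} + \left(-20537 - 12076\right) \left(-5921 - 8466\right)} = \sqrt{\left(35 + 2 \cdot 162^{2}\right) + \left(-20537 - 12076\right) \left(-5921 - 8466\right)} = \sqrt{\left(35 + 2 \cdot 26244\right) - -469203231} = \sqrt{\left(35 + 52488\right) + 469203231} = \sqrt{52523 + 469203231} = \sqrt{469255754}$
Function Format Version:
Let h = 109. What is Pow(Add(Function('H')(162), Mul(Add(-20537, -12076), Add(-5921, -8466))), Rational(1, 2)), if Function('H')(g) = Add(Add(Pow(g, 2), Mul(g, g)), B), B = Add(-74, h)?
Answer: Pow(469255754, Rational(1, 2)) ≈ 21662.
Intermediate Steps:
B = 35 (B = Add(-74, 109) = 35)
Function('H')(g) = Add(35, Mul(2, Pow(g, 2))) (Function('H')(g) = Add(Add(Pow(g, 2), Mul(g, g)), 35) = Add(Add(Pow(g, 2), Pow(g, 2)), 35) = Add(Mul(2, Pow(g, 2)), 35) = Add(35, Mul(2, Pow(g, 2))))
Pow(Add(Function('H')(162), Mul(Add(-20537, -12076), Add(-5921, -8466))), Rational(1, 2)) = Pow(Add(Add(35, Mul(2, Pow(162, 2))), Mul(Add(-20537, -12076), Add(-5921, -8466))), Rational(1, 2)) = Pow(Add(Add(35, Mul(2, 26244)), Mul(-32613, -14387)), Rational(1, 2)) = Pow(Add(Add(35, 52488), 469203231), Rational(1, 2)) = Pow(Add(52523, 469203231), Rational(1, 2)) = Pow(469255754, Rational(1, 2))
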